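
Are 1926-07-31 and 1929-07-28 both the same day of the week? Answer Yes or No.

From Jul 31, 1926 to Jul 28, 1929 is 1093 days.
1093 mod 7 = 1, so they are different weekdays.
(Jul 31, 1926 is a Saturday; Jul 28, 1929 is a Sunday.)

No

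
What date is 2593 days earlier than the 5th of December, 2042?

−365 (one year) → Dec 5, 2041 (2228 left).
−365 (one year) → Dec 5, 2040 (1863 left).
−366 (one year; includes Feb 29, 2040) → Dec 5, 2039 (1497 left).
−365 (one year) → Dec 5, 2038 (1132 left).
−365 (one year) → Dec 5, 2037 (767 left).
−365 (one year) → Dec 5, 2036 (402 left).
−366 (one year; includes Feb 29, 2036) → Dec 5, 2035 (36 left).
−5 → Nov 30, 2035 (end of Nov, 30 days; 31 left).
−30 → Oct 31, 2035 (end of Oct, 31 days; 1 left).
−1 → Oct 30, 2035.

October 30, 2035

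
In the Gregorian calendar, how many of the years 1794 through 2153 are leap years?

87

Multiples of 4 in [1794,2153]: 90.
Of those, multiples of 100: 4 (not leap unless ÷400).
Multiples of 400: 1.
Leap years = 90 − 4 + 1 = 87.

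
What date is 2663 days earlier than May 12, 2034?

−365 (one year) → May 12, 2033 (2298 left).
−365 (one year) → May 12, 2032 (1933 left).
−366 (one year; includes Feb 29, 2032) → May 12, 2031 (1567 left).
−365 (one year) → May 12, 2030 (1202 left).
−365 (one year) → May 12, 2029 (837 left).
−365 (one year) → May 12, 2028 (472 left).
−366 (one year; includes Feb 29, 2028) → May 12, 2027 (106 left).
−12 → Apr 30, 2027 (end of Apr, 30 days; 94 left).
−30 → Mar 31, 2027 (end of Mar, 31 days; 64 left).
−31 → Feb 28, 2027 (end of Feb, 28 days; 33 left).
−28 → Jan 31, 2027 (end of Jan, 31 days; 5 left).
−5 → Jan 26, 2027.

January 26, 2027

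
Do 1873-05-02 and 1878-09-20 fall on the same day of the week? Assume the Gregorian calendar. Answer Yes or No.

From May 2, 1873 to Sep 20, 1878 is 1967 days.
1967 mod 7 = 0, so they are the same weekday.
(May 2, 1873 is a Friday; Sep 20, 1878 is a Friday.)

Yes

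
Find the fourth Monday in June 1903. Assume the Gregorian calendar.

June 1, 1903 is a Monday.
The first Monday is therefore June 1 (same day).
The fourth Monday is 1 + 3×7 = June 22.

June 22, 1903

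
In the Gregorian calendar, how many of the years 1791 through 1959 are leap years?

40

Multiples of 4 in [1791,1959]: 42.
Of those, multiples of 100: 2 (not leap unless ÷400).
Multiples of 400: 0.
Leap years = 42 − 2 + 0 = 40.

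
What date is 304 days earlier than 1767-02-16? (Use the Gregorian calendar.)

April 18, 1766

−16 → Jan 31, 1767 (end of Jan, 31 days; 288 left).
−31 → Dec 31, 1766 (end of Dec, 31 days; 257 left).
−31 → Nov 30, 1766 (end of Nov, 30 days; 226 left).
−30 → Oct 31, 1766 (end of Oct, 31 days; 196 left).
−31 → Sep 30, 1766 (end of Sep, 30 days; 165 left).
−30 → Aug 31, 1766 (end of Aug, 31 days; 135 left).
−31 → Jul 31, 1766 (end of Jul, 31 days; 104 left).
−31 → Jun 30, 1766 (end of Jun, 30 days; 73 left).
−30 → May 31, 1766 (end of May, 31 days; 43 left).
−31 → Apr 30, 1766 (end of Apr, 30 days; 12 left).
−12 → Apr 18, 1766.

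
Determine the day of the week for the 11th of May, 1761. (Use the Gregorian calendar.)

Doomsday rule: the anchor day for the 1700s is Sunday. For year 61: 61÷12 = 5 r 1, and 1÷4 = 0, so 5+1+0 = 6.
Sunday + 6 ≡ Saturday — that's 1761's doomsday.
In May the doomsday date is May 9.
May 11 is 2 days after May 9; 2 mod 7 = 2, so Saturday + 2 = Monday.

Monday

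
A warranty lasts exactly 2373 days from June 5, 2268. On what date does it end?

December 4, 2274

+365 (one year) → Jun 5, 2269 (2008 left).
+365 (one year) → Jun 5, 2270 (1643 left).
+365 (one year) → Jun 5, 2271 (1278 left).
+366 (one year; includes Feb 29, 2272) → Jun 5, 2272 (912 left).
+365 (one year) → Jun 5, 2273 (547 left).
+365 (one year) → Jun 5, 2274 (182 left).
Jun has 30 days: +26 → Jul 1, 2274 (156 left).
Jul has 31 days: +31 → Aug 1, 2274 (125 left).
Aug has 31 days: +31 → Sep 1, 2274 (94 left).
Sep has 30 days: +30 → Oct 1, 2274 (64 left).
Oct has 31 days: +31 → Nov 1, 2274 (33 left).
Nov has 30 days: +30 → Dec 1, 2274 (3 left).
+3 → Dec 4, 2274.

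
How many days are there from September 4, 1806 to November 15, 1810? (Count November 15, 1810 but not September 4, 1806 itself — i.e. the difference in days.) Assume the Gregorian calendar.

Sep 4, 1806 → Sep 4, 1807: 365 days.
Sep 4, 1807 → Sep 4, 1808: 366 days (Feb 29, 1808 is in that span).
Sep 4, 1808 → Sep 4, 1809: 365 days.
Sep 4, 1809 → Sep 4, 1810: 365 days.
Sep 4, 1810 → Oct 4, 1810: 30 days (September has 30).
Oct 4, 1810 → Nov 4, 1810: 31 days (October has 31).
Nov 4, 1810 → Nov 15, 1810: 11 days.
Total: 1533 days.

1533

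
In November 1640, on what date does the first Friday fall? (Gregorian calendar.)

November 1, 1640 is a Thursday.
The first Friday is therefore November 2 (1 days later).

November 2, 1640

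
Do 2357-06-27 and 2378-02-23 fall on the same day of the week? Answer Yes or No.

Yes

From Jun 27, 2357 to Feb 23, 2378 is 7546 days.
7546 mod 7 = 0, so they are the same weekday.
(Jun 27, 2357 is a Thursday; Feb 23, 2378 is a Thursday.)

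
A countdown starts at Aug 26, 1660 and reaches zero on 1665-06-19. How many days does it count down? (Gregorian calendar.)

1758

Aug 26, 1660 → Aug 26, 1661: 365 days.
Aug 26, 1661 → Aug 26, 1662: 365 days.
Aug 26, 1662 → Aug 26, 1663: 365 days.
Aug 26, 1663 → Aug 26, 1664: 366 days (Feb 29, 1664 is in that span).
Aug 26, 1664 → Sep 26, 1664: 31 days (August has 31).
Sep 26, 1664 → Oct 26, 1664: 30 days (September has 30).
Oct 26, 1664 → Nov 26, 1664: 31 days (October has 31).
Nov 26, 1664 → Dec 26, 1664: 30 days (November has 30).
Dec 26, 1664 → Jan 26, 1665: 31 days (December has 31).
Jan 26, 1665 → Feb 26, 1665: 31 days (January has 31).
Feb 26, 1665 → Mar 26, 1665: 28 days (February has 28).
Mar 26, 1665 → Apr 26, 1665: 31 days (March has 31).
Apr 26, 1665 → May 26, 1665: 30 days (April has 30).
May 26, 1665 → Jun 19, 1665: 24 days.
Total: 1758 days.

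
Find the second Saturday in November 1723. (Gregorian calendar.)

November 13, 1723

November 1, 1723 is a Monday.
The first Saturday is therefore November 6 (5 days later).
The second Saturday is 6 + 1×7 = November 13.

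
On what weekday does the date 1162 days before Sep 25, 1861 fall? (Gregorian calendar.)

First find the weekday of Sep 25, 1861. Doomsday rule: the anchor day for the 1800s is Friday. For year 61: 61÷12 = 5 r 1, and 1÷4 = 0, so 5+1+0 = 6.
Friday + 6 ≡ Thursday — that's 1861's doomsday.
In September the doomsday date is Sep 5.
Sep 25 is 20 days after Sep 5; 20 mod 7 = 6, so Thursday + 6 = Wednesday.
1162 mod 7 = 0, so 1162 days before a Wednesday is Wednesday − 0 = Wednesday.

Wednesday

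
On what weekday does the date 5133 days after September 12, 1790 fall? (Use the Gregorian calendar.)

Tuesday

First find the weekday of Sep 12, 1790. Doomsday rule: the anchor day for the 1700s is Sunday. For year 90: 90÷12 = 7 r 6, and 6÷4 = 1, so 7+6+1 = 14.
Sunday + 14 ≡ Sunday — that's 1790's doomsday.
In September the doomsday date is Sep 5.
Sep 12 is 7 days after Sep 5; 7 mod 7 = 0, so Sunday + 0 = Sunday.
5133 mod 7 = 2, so 5133 days after a Sunday is Sunday + 2 = Tuesday.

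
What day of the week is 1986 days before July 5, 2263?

Jul 5, 2263 is a Sunday.
1986 mod 7 = 5, so 1986 days before a Sunday is Sunday − 5 = Tuesday.

Tuesday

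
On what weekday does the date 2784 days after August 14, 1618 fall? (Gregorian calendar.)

First find the weekday of Aug 14, 1618. Doomsday rule: the anchor day for the 1600s is Tuesday. For year 18: 18÷12 = 1 r 6, and 6÷4 = 1, so 1+6+1 = 8.
Tuesday + 8 ≡ Wednesday — that's 1618's doomsday.
In August the doomsday date is Aug 8.
Aug 14 is 6 days after Aug 8; 6 mod 7 = 6, so Wednesday + 6 = Tuesday.
2784 mod 7 = 5, so 2784 days after a Tuesday is Tuesday + 5 = Sunday.

Sunday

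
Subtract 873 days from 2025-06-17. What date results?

−365 (one year) → Jun 17, 2024 (508 left).
−366 (one year; includes Feb 29, 2024) → Jun 17, 2023 (142 left).
−17 → May 31, 2023 (end of May, 31 days; 125 left).
−31 → Apr 30, 2023 (end of Apr, 30 days; 94 left).
−30 → Mar 31, 2023 (end of Mar, 31 days; 64 left).
−31 → Feb 28, 2023 (end of Feb, 28 days; 33 left).
−28 → Jan 31, 2023 (end of Jan, 31 days; 5 left).
−5 → Jan 26, 2023.

January 26, 2023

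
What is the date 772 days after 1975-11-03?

+366 (one year; includes Feb 29, 1976) → Nov 3, 1976 (406 left).
+365 (one year) → Nov 3, 1977 (41 left).
Nov has 30 days: +28 → Dec 1, 1977 (13 left).
+13 → Dec 14, 1977.

December 14, 1977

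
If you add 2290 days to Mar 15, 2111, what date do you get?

+366 (one year; includes Feb 29, 2112) → Mar 15, 2112 (1924 left).
+365 (one year) → Mar 15, 2113 (1559 left).
+365 (one year) → Mar 15, 2114 (1194 left).
+365 (one year) → Mar 15, 2115 (829 left).
+366 (one year; includes Feb 29, 2116) → Mar 15, 2116 (463 left).
+365 (one year) → Mar 15, 2117 (98 left).
Mar has 31 days: +17 → Apr 1, 2117 (81 left).
Apr has 30 days: +30 → May 1, 2117 (51 left).
May has 31 days: +31 → Jun 1, 2117 (20 left).
+20 → Jun 21, 2117.

June 21, 2117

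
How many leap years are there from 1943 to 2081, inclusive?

Multiples of 4 in [1943,2081]: 35.
Of those, multiples of 100: 1 (not leap unless ÷400).
Multiples of 400: 1.
Leap years = 35 − 1 + 1 = 35.

35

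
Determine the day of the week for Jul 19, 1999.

Doomsday rule: the anchor day for the 1900s is Wednesday. For year 99: 99÷12 = 8 r 3, and 3÷4 = 0, so 8+3+0 = 11.
Wednesday + 11 ≡ Sunday — that's 1999's doomsday.
In July the doomsday date is Jul 11.
Jul 19 is 8 days after Jul 11; 8 mod 7 = 1, so Sunday + 1 = Monday.

Monday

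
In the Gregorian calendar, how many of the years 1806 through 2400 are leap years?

145

Multiples of 4 in [1806,2400]: 149.
Of those, multiples of 100: 6 (not leap unless ÷400).
Multiples of 400: 2.
Leap years = 149 − 6 + 2 = 145.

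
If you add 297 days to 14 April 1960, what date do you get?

Apr has 30 days: +17 → May 1, 1960 (280 left).
May has 31 days: +31 → Jun 1, 1960 (249 left).
Jun has 30 days: +30 → Jul 1, 1960 (219 left).
Jul has 31 days: +31 → Aug 1, 1960 (188 left).
Aug has 31 days: +31 → Sep 1, 1960 (157 left).
Sep has 30 days: +30 → Oct 1, 1960 (127 left).
Oct has 31 days: +31 → Nov 1, 1960 (96 left).
Nov has 30 days: +30 → Dec 1, 1960 (66 left).
Dec has 31 days: +31 → Jan 1, 1961 (35 left).
Jan has 31 days: +31 → Feb 1, 1961 (4 left).
+4 → Feb 5, 1961.

February 5, 1961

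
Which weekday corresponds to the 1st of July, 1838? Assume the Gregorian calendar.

Doomsday rule: the anchor day for the 1800s is Friday. For year 38: 38÷12 = 3 r 2, and 2÷4 = 0, so 3+2+0 = 5.
Friday + 5 ≡ Wednesday — that's 1838's doomsday.
In July the doomsday date is Jul 11.
Jul 1 is 10 days before Jul 11; 10 mod 7 = 3, so Wednesday − 3 = Sunday.

Sunday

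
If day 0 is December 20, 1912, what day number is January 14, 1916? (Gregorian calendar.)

Dec 20, 1912 → Dec 20, 1913: 365 days.
Dec 20, 1913 → Dec 20, 1914: 365 days.
Dec 20, 1914 → Jan 20, 1915: 31 days (December has 31).
Jan 20, 1915 → Feb 20, 1915: 31 days (January has 31).
Feb 20, 1915 → Mar 20, 1915: 28 days (February has 28).
Mar 20, 1915 → Apr 20, 1915: 31 days (March has 31).
Apr 20, 1915 → May 20, 1915: 30 days (April has 30).
May 20, 1915 → Jun 20, 1915: 31 days (May has 31).
Jun 20, 1915 → Jul 20, 1915: 30 days (June has 30).
Jul 20, 1915 → Aug 20, 1915: 31 days (July has 31).
Aug 20, 1915 → Sep 20, 1915: 31 days (August has 31).
Sep 20, 1915 → Oct 20, 1915: 30 days (September has 30).
Oct 20, 1915 → Nov 20, 1915: 31 days (October has 31).
Nov 20, 1915 → Dec 20, 1915: 30 days (November has 30).
Dec 20, 1915 → Jan 14, 1916: 25 days.
Total: 1120 days.

1120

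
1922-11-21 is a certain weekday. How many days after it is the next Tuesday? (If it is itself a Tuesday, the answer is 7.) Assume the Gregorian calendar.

7

Nov 21, 1922 is a Tuesday.
From Tuesday to the next Tuesday is 7 days.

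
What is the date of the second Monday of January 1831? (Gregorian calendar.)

January 1, 1831 is a Saturday.
The first Monday is therefore January 3 (2 days later).
The second Monday is 3 + 1×7 = January 10.

January 10, 1831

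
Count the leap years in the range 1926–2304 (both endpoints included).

92

Multiples of 4 in [1926,2304]: 95.
Of those, multiples of 100: 4 (not leap unless ÷400).
Multiples of 400: 1.
Leap years = 95 − 4 + 1 = 92.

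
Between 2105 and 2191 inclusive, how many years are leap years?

Multiples of 4 in [2105,2191]: 21.
Of those, multiples of 100: 0 (not leap unless ÷400).
Multiples of 400: 0.
Leap years = 21 − 0 + 0 = 21.

21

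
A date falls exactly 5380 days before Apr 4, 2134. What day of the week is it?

First find the weekday of Apr 4, 2134. Doomsday rule: the anchor day for the 2100s is Sunday. For year 34: 34÷12 = 2 r 10, and 10÷4 = 2, so 2+10+2 = 14.
Sunday + 14 ≡ Sunday — that's 2134's doomsday.
In April the doomsday date is Apr 4.
Apr 4 is the doomsday itself: Sunday.
5380 mod 7 = 4, so 5380 days before a Sunday is Sunday − 4 = Wednesday.

Wednesday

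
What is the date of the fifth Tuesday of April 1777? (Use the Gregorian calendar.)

April 29, 1777

April 1, 1777 is a Tuesday.
The first Tuesday is therefore April 1 (same day).
The fifth Tuesday is 1 + 4×7 = April 29.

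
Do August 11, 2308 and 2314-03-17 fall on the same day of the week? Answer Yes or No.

Yes

From Aug 11, 2308 to Mar 17, 2314 is 2044 days.
2044 mod 7 = 0, so they are the same weekday.
(Aug 11, 2308 is a Tuesday; Mar 17, 2314 is a Tuesday.)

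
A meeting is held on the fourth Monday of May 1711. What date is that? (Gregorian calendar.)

May 25, 1711

May 1, 1711 is a Friday.
The first Monday is therefore May 4 (3 days later).
The fourth Monday is 4 + 3×7 = May 25.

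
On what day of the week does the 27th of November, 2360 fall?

Sunday

Doomsday rule: the anchor day for the 2300s is Wednesday. For year 60: 60÷12 = 5 r 0, and 0÷4 = 0, so 5+0+0 = 5.
Wednesday + 5 ≡ Monday — that's 2360's doomsday.
In November the doomsday date is Nov 7.
Nov 27 is 20 days after Nov 7; 20 mod 7 = 6, so Monday + 6 = Sunday.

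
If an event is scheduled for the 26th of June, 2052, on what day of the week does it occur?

Wednesday

January 1, 2052 is a Monday.
Jan 1, 2052 → Feb 1, 2052: 31 days (January has 31).
Feb 1, 2052 → Mar 1, 2052: 29 days (February has 29).
Mar 1, 2052 → Apr 1, 2052: 31 days (March has 31).
Apr 1, 2052 → May 1, 2052: 30 days (April has 30).
May 1, 2052 → Jun 1, 2052: 31 days (May has 31).
Jun 1, 2052 → Jun 26, 2052: 25 days.
Total: 177 days.
177 mod 7 = 2, so Monday + 2 = Wednesday.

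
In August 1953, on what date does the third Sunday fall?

August 1, 1953 is a Saturday.
The first Sunday is therefore August 2 (1 days later).
The third Sunday is 2 + 2×7 = August 16.

August 16, 1953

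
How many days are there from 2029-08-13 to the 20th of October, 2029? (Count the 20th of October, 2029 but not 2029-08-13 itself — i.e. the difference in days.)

68

Aug 13, 2029 → Sep 13, 2029: 31 days (August has 31).
Sep 13, 2029 → Oct 13, 2029: 30 days (September has 30).
Oct 13, 2029 → Oct 20, 2029: 7 days.
Total: 68 days.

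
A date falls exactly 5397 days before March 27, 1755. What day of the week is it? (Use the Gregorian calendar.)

Thursday

First find the weekday of Mar 27, 1755. Doomsday rule: the anchor day for the 1700s is Sunday. For year 55: 55÷12 = 4 r 7, and 7÷4 = 1, so 4+7+1 = 12.
Sunday + 12 ≡ Friday — that's 1755's doomsday.
In March the doomsday date is Mar 14.
Mar 27 is 13 days after Mar 14; 13 mod 7 = 6, so Friday + 6 = Thursday.
5397 mod 7 = 0, so 5397 days before a Thursday is Thursday − 0 = Thursday.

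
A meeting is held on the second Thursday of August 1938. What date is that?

August 11, 1938

August 1, 1938 is a Monday.
The first Thursday is therefore August 4 (3 days later).
The second Thursday is 4 + 1×7 = August 11.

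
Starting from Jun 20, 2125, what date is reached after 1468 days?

+365 (one year) → Jun 20, 2126 (1103 left).
+365 (one year) → Jun 20, 2127 (738 left).
+366 (one year; includes Feb 29, 2128) → Jun 20, 2128 (372 left).
Jun has 30 days: +11 → Jul 1, 2128 (361 left).
Jul has 31 days: +31 → Aug 1, 2128 (330 left).
Aug has 31 days: +31 → Sep 1, 2128 (299 left).
Sep has 30 days: +30 → Oct 1, 2128 (269 left).
Oct has 31 days: +31 → Nov 1, 2128 (238 left).
Nov has 30 days: +30 → Dec 1, 2128 (208 left).
Dec has 31 days: +31 → Jan 1, 2129 (177 left).
Jan has 31 days: +31 → Feb 1, 2129 (146 left).
Feb has 28 days: +28 → Mar 1, 2129 (118 left).
Mar has 31 days: +31 → Apr 1, 2129 (87 left).
Apr has 30 days: +30 → May 1, 2129 (57 left).
May has 31 days: +31 → Jun 1, 2129 (26 left).
+26 → Jun 27, 2129.

June 27, 2129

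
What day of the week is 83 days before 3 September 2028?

Sep 3, 2028 is a Sunday.
83 mod 7 = 6, so 83 days before a Sunday is Sunday − 6 = Monday.

Monday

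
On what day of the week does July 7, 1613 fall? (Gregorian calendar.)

Doomsday rule: the anchor day for the 1600s is Tuesday. For year 13: 13÷12 = 1 r 1, and 1÷4 = 0, so 1+1+0 = 2.
Tuesday + 2 ≡ Thursday — that's 1613's doomsday.
In July the doomsday date is Jul 11.
Jul 7 is 4 days before Jul 11; 4 mod 7 = 4, so Thursday − 4 = Sunday.

Sunday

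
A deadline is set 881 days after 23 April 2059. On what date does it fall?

+366 (one year; includes Feb 29, 2060) → Apr 23, 2060 (515 left).
+365 (one year) → Apr 23, 2061 (150 left).
Apr has 30 days: +8 → May 1, 2061 (142 left).
May has 31 days: +31 → Jun 1, 2061 (111 left).
Jun has 30 days: +30 → Jul 1, 2061 (81 left).
Jul has 31 days: +31 → Aug 1, 2061 (50 left).
Aug has 31 days: +31 → Sep 1, 2061 (19 left).
+19 → Sep 20, 2061.

September 20, 2061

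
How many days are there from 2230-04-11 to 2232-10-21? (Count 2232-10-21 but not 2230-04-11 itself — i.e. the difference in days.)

924

Apr 11, 2230 → Apr 11, 2231: 365 days.
Apr 11, 2231 → Apr 11, 2232: 366 days (Feb 29, 2232 is in that span).
Apr 11, 2232 → May 11, 2232: 30 days (April has 30).
May 11, 2232 → Jun 11, 2232: 31 days (May has 31).
Jun 11, 2232 → Jul 11, 2232: 30 days (June has 30).
Jul 11, 2232 → Aug 11, 2232: 31 days (July has 31).
Aug 11, 2232 → Sep 11, 2232: 31 days (August has 31).
Sep 11, 2232 → Oct 11, 2232: 30 days (September has 30).
Oct 11, 2232 → Oct 21, 2232: 10 days.
Total: 924 days.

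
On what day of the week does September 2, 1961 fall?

Doomsday rule: the anchor day for the 1900s is Wednesday. For year 61: 61÷12 = 5 r 1, and 1÷4 = 0, so 5+1+0 = 6.
Wednesday + 6 ≡ Tuesday — that's 1961's doomsday.
In September the doomsday date is Sep 5.
Sep 2 is 3 days before Sep 5; 3 mod 7 = 3, so Tuesday − 3 = Saturday.

Saturday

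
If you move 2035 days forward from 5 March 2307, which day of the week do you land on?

Sunday

First find the weekday of Mar 5, 2307. Doomsday rule: the anchor day for the 2300s is Wednesday. For year 07: 7÷12 = 0 r 7, and 7÷4 = 1, so 0+7+1 = 8.
Wednesday + 8 ≡ Thursday — that's 2307's doomsday.
In March the doomsday date is Mar 14.
Mar 5 is 9 days before Mar 14; 9 mod 7 = 2, so Thursday − 2 = Tuesday.
2035 mod 7 = 5, so 2035 days after a Tuesday is Tuesday + 5 = Sunday.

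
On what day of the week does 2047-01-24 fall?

Doomsday rule: the anchor day for the 2000s is Tuesday. For year 47: 47÷12 = 3 r 11, and 11÷4 = 2, so 3+11+2 = 16.
Tuesday + 16 ≡ Thursday — that's 2047's doomsday.
In January the doomsday date is Jan 3 (2047 is not a leap year).
Jan 24 is 21 days after Jan 3; 21 mod 7 = 0, so Thursday + 0 = Thursday.

Thursday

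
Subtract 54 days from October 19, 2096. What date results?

August 26, 2096

−19 → Sep 30, 2096 (end of Sep, 30 days; 35 left).
−30 → Aug 31, 2096 (end of Aug, 31 days; 5 left).
−5 → Aug 26, 2096.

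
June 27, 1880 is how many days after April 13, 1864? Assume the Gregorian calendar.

5919

Apr 13, 1864 → Apr 13, 1865: 365 days.
Apr 13, 1865 → Apr 13, 1866: 365 days.
Apr 13, 1866 → Apr 13, 1867: 365 days.
Apr 13, 1867 → Apr 13, 1868: 366 days (Feb 29, 1868 is in that span).
Apr 13, 1868 → Apr 13, 1869: 365 days.
Apr 13, 1869 → Apr 13, 1870: 365 days.
Apr 13, 1870 → Apr 13, 1871: 365 days.
Apr 13, 1871 → Apr 13, 1872: 366 days (Feb 29, 1872 is in that span).
Apr 13, 1872 → Apr 13, 1873: 365 days.
Apr 13, 1873 → Apr 13, 1874: 365 days.
Apr 13, 1874 → Apr 13, 1875: 365 days.
Apr 13, 1875 → Apr 13, 1876: 366 days (Feb 29, 1876 is in that span).
Apr 13, 1876 → Apr 13, 1877: 365 days.
Apr 13, 1877 → Apr 13, 1878: 365 days.
Apr 13, 1878 → Apr 13, 1879: 365 days.
Apr 13, 1879 → Apr 13, 1880: 366 days (Feb 29, 1880 is in that span).
Apr 13, 1880 → May 13, 1880: 30 days (April has 30).
May 13, 1880 → Jun 13, 1880: 31 days (May has 31).
Jun 13, 1880 → Jun 27, 1880: 14 days.
Total: 5919 days.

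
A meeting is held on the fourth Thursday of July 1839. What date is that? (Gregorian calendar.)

July 25, 1839

July 1, 1839 is a Monday.
The first Thursday is therefore July 4 (3 days later).
The fourth Thursday is 4 + 3×7 = July 25.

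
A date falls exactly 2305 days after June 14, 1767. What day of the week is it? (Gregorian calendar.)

Jun 14, 1767 is a Sunday.
2305 mod 7 = 2, so 2305 days after a Sunday is Sunday + 2 = Tuesday.

Tuesday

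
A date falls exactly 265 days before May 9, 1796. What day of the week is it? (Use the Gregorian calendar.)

May 9, 1796 is a Monday.
265 mod 7 = 6, so 265 days before a Monday is Monday − 6 = Tuesday.

Tuesday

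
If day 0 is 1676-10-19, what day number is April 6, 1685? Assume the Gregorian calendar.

3091

Oct 19, 1676 → Oct 19, 1677: 365 days.
Oct 19, 1677 → Oct 19, 1678: 365 days.
Oct 19, 1678 → Oct 19, 1679: 365 days.
Oct 19, 1679 → Oct 19, 1680: 366 days (Feb 29, 1680 is in that span).
Oct 19, 1680 → Oct 19, 1681: 365 days.
Oct 19, 1681 → Oct 19, 1682: 365 days.
Oct 19, 1682 → Oct 19, 1683: 365 days.
Oct 19, 1683 → Oct 19, 1684: 366 days (Feb 29, 1684 is in that span).
Oct 19, 1684 → Nov 19, 1684: 31 days (October has 31).
Nov 19, 1684 → Dec 19, 1684: 30 days (November has 30).
Dec 19, 1684 → Jan 19, 1685: 31 days (December has 31).
Jan 19, 1685 → Feb 19, 1685: 31 days (January has 31).
Feb 19, 1685 → Mar 19, 1685: 28 days (February has 28).
Mar 19, 1685 → Apr 6, 1685: 18 days.
Total: 3091 days.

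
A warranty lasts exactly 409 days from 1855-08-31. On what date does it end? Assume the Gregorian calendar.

+366 (one year; includes Feb 29, 1856) → Aug 31, 1856 (43 left).
Aug has 31 days: +1 → Sep 1, 1856 (42 left).
Sep has 30 days: +30 → Oct 1, 1856 (12 left).
+12 → Oct 13, 1856.

October 13, 1856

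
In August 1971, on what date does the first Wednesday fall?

August 4, 1971

August 1, 1971 is a Sunday.
The first Wednesday is therefore August 4 (3 days later).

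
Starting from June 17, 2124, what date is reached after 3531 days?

February 16, 2134

+365 (one year) → Jun 17, 2125 (3166 left).
+365 (one year) → Jun 17, 2126 (2801 left).
+365 (one year) → Jun 17, 2127 (2436 left).
+366 (one year; includes Feb 29, 2128) → Jun 17, 2128 (2070 left).
+365 (one year) → Jun 17, 2129 (1705 left).
+365 (one year) → Jun 17, 2130 (1340 left).
+365 (one year) → Jun 17, 2131 (975 left).
+366 (one year; includes Feb 29, 2132) → Jun 17, 2132 (609 left).
+365 (one year) → Jun 17, 2133 (244 left).
Jun has 30 days: +14 → Jul 1, 2133 (230 left).
Jul has 31 days: +31 → Aug 1, 2133 (199 left).
Aug has 31 days: +31 → Sep 1, 2133 (168 left).
Sep has 30 days: +30 → Oct 1, 2133 (138 left).
Oct has 31 days: +31 → Nov 1, 2133 (107 left).
Nov has 30 days: +30 → Dec 1, 2133 (77 left).
Dec has 31 days: +31 → Jan 1, 2134 (46 left).
Jan has 31 days: +31 → Feb 1, 2134 (15 left).
+15 → Feb 16, 2134.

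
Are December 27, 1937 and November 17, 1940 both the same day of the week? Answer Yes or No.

No

From Dec 27, 1937 to Nov 17, 1940 is 1056 days.
1056 mod 7 = 6, so they are different weekdays.
(Dec 27, 1937 is a Monday; Nov 17, 1940 is a Sunday.)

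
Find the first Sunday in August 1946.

August 1, 1946 is a Thursday.
The first Sunday is therefore August 4 (3 days later).

August 4, 1946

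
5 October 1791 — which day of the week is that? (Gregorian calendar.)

Doomsday rule: the anchor day for the 1700s is Sunday. For year 91: 91÷12 = 7 r 7, and 7÷4 = 1, so 7+7+1 = 15.
Sunday + 15 ≡ Monday — that's 1791's doomsday.
In October the doomsday date is Oct 10.
Oct 5 is 5 days before Oct 10; 5 mod 7 = 5, so Monday − 5 = Wednesday.

Wednesday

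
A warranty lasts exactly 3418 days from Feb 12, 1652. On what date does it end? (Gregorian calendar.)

+366 (one year; includes Feb 29, 1652) → Feb 12, 1653 (3052 left).
+365 (one year) → Feb 12, 1654 (2687 left).
+365 (one year) → Feb 12, 1655 (2322 left).
+365 (one year) → Feb 12, 1656 (1957 left).
+366 (one year; includes Feb 29, 1656) → Feb 12, 1657 (1591 left).
+365 (one year) → Feb 12, 1658 (1226 left).
+365 (one year) → Feb 12, 1659 (861 left).
+365 (one year) → Feb 12, 1660 (496 left).
+366 (one year; includes Feb 29, 1660) → Feb 12, 1661 (130 left).
Feb has 28 days: +17 → Mar 1, 1661 (113 left).
Mar has 31 days: +31 → Apr 1, 1661 (82 left).
Apr has 30 days: +30 → May 1, 1661 (52 left).
May has 31 days: +31 → Jun 1, 1661 (21 left).
+21 → Jun 22, 1661.

June 22, 1661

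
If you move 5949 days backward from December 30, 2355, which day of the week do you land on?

Saturday

Dec 30, 2355 is a Friday.
5949 mod 7 = 6, so 5949 days before a Friday is Friday − 6 = Saturday.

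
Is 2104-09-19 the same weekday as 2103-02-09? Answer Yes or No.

From Feb 9, 2103 to Sep 19, 2104 is 588 days.
588 mod 7 = 0, so they are the same weekday.
(Feb 9, 2103 is a Friday; Sep 19, 2104 is a Friday.)

Yes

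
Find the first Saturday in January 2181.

January 1, 2181 is a Monday.
The first Saturday is therefore January 6 (5 days later).

January 6, 2181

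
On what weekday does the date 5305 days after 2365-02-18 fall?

Wednesday

First find the weekday of Feb 18, 2365. Doomsday rule: the anchor day for the 2300s is Wednesday. For year 65: 65÷12 = 5 r 5, and 5÷4 = 1, so 5+5+1 = 11.
Wednesday + 11 ≡ Sunday — that's 2365's doomsday.
In February the doomsday date is Feb 28 (2365 is not a leap year).
Feb 18 is 10 days before Feb 28; 10 mod 7 = 3, so Sunday − 3 = Thursday.
5305 mod 7 = 6, so 5305 days after a Thursday is Thursday + 6 = Wednesday.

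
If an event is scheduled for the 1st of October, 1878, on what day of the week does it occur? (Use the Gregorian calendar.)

Tuesday

January 1, 1878 is a Tuesday.
Jan 1, 1878 → Feb 1, 1878: 31 days (January has 31).
Feb 1, 1878 → Mar 1, 1878: 28 days (February has 28).
Mar 1, 1878 → Apr 1, 1878: 31 days (March has 31).
Apr 1, 1878 → May 1, 1878: 30 days (April has 30).
May 1, 1878 → Jun 1, 1878: 31 days (May has 31).
Jun 1, 1878 → Jul 1, 1878: 30 days (June has 30).
Jul 1, 1878 → Aug 1, 1878: 31 days (July has 31).
Aug 1, 1878 → Sep 1, 1878: 31 days (August has 31).
Sep 1, 1878 → Oct 1, 1878: 30 days.
Total: 273 days.
273 mod 7 = 0, so Tuesday + 0 = Tuesday.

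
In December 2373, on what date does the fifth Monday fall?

December 31, 2373

December 1, 2373 is a Saturday.
The first Monday is therefore December 3 (2 days later).
The fifth Monday is 3 + 4×7 = December 31.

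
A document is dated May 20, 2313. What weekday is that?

Tuesday

Doomsday rule: the anchor day for the 2300s is Wednesday. For year 13: 13÷12 = 1 r 1, and 1÷4 = 0, so 1+1+0 = 2.
Wednesday + 2 ≡ Friday — that's 2313's doomsday.
In May the doomsday date is May 9.
May 20 is 11 days after May 9; 11 mod 7 = 4, so Friday + 4 = Tuesday.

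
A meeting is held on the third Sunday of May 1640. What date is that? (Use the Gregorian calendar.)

May 20, 1640

May 1, 1640 is a Tuesday.
The first Sunday is therefore May 6 (5 days later).
The third Sunday is 6 + 2×7 = May 20.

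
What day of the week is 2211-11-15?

Doomsday rule: the anchor day for the 2200s is Friday. For year 11: 11÷12 = 0 r 11, and 11÷4 = 2, so 0+11+2 = 13.
Friday + 13 ≡ Thursday — that's 2211's doomsday.
In November the doomsday date is Nov 7.
Nov 15 is 8 days after Nov 7; 8 mod 7 = 1, so Thursday + 1 = Friday.

Friday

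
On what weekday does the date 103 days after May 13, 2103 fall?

Friday

First find the weekday of May 13, 2103. Doomsday rule: the anchor day for the 2100s is Sunday. For year 03: 3÷12 = 0 r 3, and 3÷4 = 0, so 0+3+0 = 3.
Sunday + 3 ≡ Wednesday — that's 2103's doomsday.
In May the doomsday date is May 9.
May 13 is 4 days after May 9; 4 mod 7 = 4, so Wednesday + 4 = Sunday.
103 mod 7 = 5, so 103 days after a Sunday is Sunday + 5 = Friday.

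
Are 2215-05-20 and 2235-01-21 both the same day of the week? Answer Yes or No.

No

From May 20, 2215 to Jan 21, 2235 is 7186 days.
7186 mod 7 = 4, so they are different weekdays.
(May 20, 2215 is a Saturday; Jan 21, 2235 is a Wednesday.)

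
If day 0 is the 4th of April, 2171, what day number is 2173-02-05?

Apr 4, 2171 → Apr 4, 2172: 366 days (Feb 29, 2172 is in that span).
Apr 4, 2172 → May 4, 2172: 30 days (April has 30).
May 4, 2172 → Jun 4, 2172: 31 days (May has 31).
Jun 4, 2172 → Jul 4, 2172: 30 days (June has 30).
Jul 4, 2172 → Aug 4, 2172: 31 days (July has 31).
Aug 4, 2172 → Sep 4, 2172: 31 days (August has 31).
Sep 4, 2172 → Oct 4, 2172: 30 days (September has 30).
Oct 4, 2172 → Nov 4, 2172: 31 days (October has 31).
Nov 4, 2172 → Dec 4, 2172: 30 days (November has 30).
Dec 4, 2172 → Jan 4, 2173: 31 days (December has 31).
Jan 4, 2173 → Feb 4, 2173: 31 days (January has 31).
Feb 4, 2173 → Feb 5, 2173: 1 days.
Total: 673 days.

673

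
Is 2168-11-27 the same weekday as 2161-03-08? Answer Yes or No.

Yes

From Mar 8, 2161 to Nov 27, 2168 is 2821 days.
2821 mod 7 = 0, so they are the same weekday.
(Mar 8, 2161 is a Sunday; Nov 27, 2168 is a Sunday.)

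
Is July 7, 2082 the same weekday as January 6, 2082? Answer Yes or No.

From Jan 6, 2082 to Jul 7, 2082 is 182 days.
182 mod 7 = 0, so they are the same weekday.
(Jan 6, 2082 is a Tuesday; Jul 7, 2082 is a Tuesday.)

Yes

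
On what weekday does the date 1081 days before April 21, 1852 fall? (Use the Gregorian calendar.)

Sunday

Apr 21, 1852 is a Wednesday.
1081 mod 7 = 3, so 1081 days before a Wednesday is Wednesday − 3 = Sunday.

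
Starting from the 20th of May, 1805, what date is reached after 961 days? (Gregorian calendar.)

January 6, 1808

+365 (one year) → May 20, 1806 (596 left).
+365 (one year) → May 20, 1807 (231 left).
May has 31 days: +12 → Jun 1, 1807 (219 left).
Jun has 30 days: +30 → Jul 1, 1807 (189 left).
Jul has 31 days: +31 → Aug 1, 1807 (158 left).
Aug has 31 days: +31 → Sep 1, 1807 (127 left).
Sep has 30 days: +30 → Oct 1, 1807 (97 left).
Oct has 31 days: +31 → Nov 1, 1807 (66 left).
Nov has 30 days: +30 → Dec 1, 1807 (36 left).
Dec has 31 days: +31 → Jan 1, 1808 (5 left).
+5 → Jan 6, 1808.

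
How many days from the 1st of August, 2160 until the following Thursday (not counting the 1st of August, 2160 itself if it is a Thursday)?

Aug 1, 2160 is a Friday.
From Friday to the next Thursday is 6 days.

6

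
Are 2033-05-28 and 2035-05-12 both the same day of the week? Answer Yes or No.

Yes

From May 28, 2033 to May 12, 2035 is 714 days.
714 mod 7 = 0, so they are the same weekday.
(May 28, 2033 is a Saturday; May 12, 2035 is a Saturday.)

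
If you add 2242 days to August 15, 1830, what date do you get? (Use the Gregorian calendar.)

+365 (one year) → Aug 15, 1831 (1877 left).
+366 (one year; includes Feb 29, 1832) → Aug 15, 1832 (1511 left).
+365 (one year) → Aug 15, 1833 (1146 left).
+365 (one year) → Aug 15, 1834 (781 left).
+365 (one year) → Aug 15, 1835 (416 left).
+366 (one year; includes Feb 29, 1836) → Aug 15, 1836 (50 left).
Aug has 31 days: +17 → Sep 1, 1836 (33 left).
Sep has 30 days: +30 → Oct 1, 1836 (3 left).
+3 → Oct 4, 1836.

October 4, 1836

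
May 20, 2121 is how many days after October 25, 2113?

2764

Oct 25, 2113 → Oct 25, 2114: 365 days.
Oct 25, 2114 → Oct 25, 2115: 365 days.
Oct 25, 2115 → Oct 25, 2116: 366 days (Feb 29, 2116 is in that span).
Oct 25, 2116 → Oct 25, 2117: 365 days.
Oct 25, 2117 → Oct 25, 2118: 365 days.
Oct 25, 2118 → Oct 25, 2119: 365 days.
Oct 25, 2119 → Oct 25, 2120: 366 days (Feb 29, 2120 is in that span).
Oct 25, 2120 → Nov 25, 2120: 31 days (October has 31).
Nov 25, 2120 → Dec 25, 2120: 30 days (November has 30).
Dec 25, 2120 → Jan 25, 2121: 31 days (December has 31).
Jan 25, 2121 → Feb 25, 2121: 31 days (January has 31).
Feb 25, 2121 → Mar 25, 2121: 28 days (February has 28).
Mar 25, 2121 → Apr 25, 2121: 31 days (March has 31).
Apr 25, 2121 → May 20, 2121: 25 days.
Total: 2764 days.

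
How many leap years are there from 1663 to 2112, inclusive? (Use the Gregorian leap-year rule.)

109

Multiples of 4 in [1663,2112]: 113.
Of those, multiples of 100: 5 (not leap unless ÷400).
Multiples of 400: 1.
Leap years = 113 − 5 + 1 = 109.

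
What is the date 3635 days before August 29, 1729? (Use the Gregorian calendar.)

September 16, 1719

−365 (one year) → Aug 29, 1728 (3270 left).
−366 (one year; includes Feb 29, 1728) → Aug 29, 1727 (2904 left).
−365 (one year) → Aug 29, 1726 (2539 left).
−365 (one year) → Aug 29, 1725 (2174 left).
−365 (one year) → Aug 29, 1724 (1809 left).
−366 (one year; includes Feb 29, 1724) → Aug 29, 1723 (1443 left).
−365 (one year) → Aug 29, 1722 (1078 left).
−365 (one year) → Aug 29, 1721 (713 left).
−365 (one year) → Aug 29, 1720 (348 left).
−29 → Jul 31, 1720 (end of Jul, 31 days; 319 left).
−31 → Jun 30, 1720 (end of Jun, 30 days; 288 left).
−30 → May 31, 1720 (end of May, 31 days; 258 left).
−31 → Apr 30, 1720 (end of Apr, 30 days; 227 left).
−30 → Mar 31, 1720 (end of Mar, 31 days; 197 left).
−31 → Feb 29, 1720 (end of Feb, 29 days; 166 left).
−29 → Jan 31, 1720 (end of Jan, 31 days; 137 left).
−31 → Dec 31, 1719 (end of Dec, 31 days; 106 left).
−31 → Nov 30, 1719 (end of Nov, 30 days; 75 left).
−30 → Oct 31, 1719 (end of Oct, 31 days; 45 left).
−31 → Sep 30, 1719 (end of Sep, 30 days; 14 left).
−14 → Sep 16, 1719.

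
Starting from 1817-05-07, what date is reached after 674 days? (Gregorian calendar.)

+365 (one year) → May 7, 1818 (309 left).
May has 31 days: +25 → Jun 1, 1818 (284 left).
Jun has 30 days: +30 → Jul 1, 1818 (254 left).
Jul has 31 days: +31 → Aug 1, 1818 (223 left).
Aug has 31 days: +31 → Sep 1, 1818 (192 left).
Sep has 30 days: +30 → Oct 1, 1818 (162 left).
Oct has 31 days: +31 → Nov 1, 1818 (131 left).
Nov has 30 days: +30 → Dec 1, 1818 (101 left).
Dec has 31 days: +31 → Jan 1, 1819 (70 left).
Jan has 31 days: +31 → Feb 1, 1819 (39 left).
Feb has 28 days: +28 → Mar 1, 1819 (11 left).
+11 → Mar 12, 1819.

March 12, 1819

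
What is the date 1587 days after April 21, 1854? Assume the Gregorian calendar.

+365 (one year) → Apr 21, 1855 (1222 left).
+366 (one year; includes Feb 29, 1856) → Apr 21, 1856 (856 left).
+365 (one year) → Apr 21, 1857 (491 left).
+365 (one year) → Apr 21, 1858 (126 left).
Apr has 30 days: +10 → May 1, 1858 (116 left).
May has 31 days: +31 → Jun 1, 1858 (85 left).
Jun has 30 days: +30 → Jul 1, 1858 (55 left).
Jul has 31 days: +31 → Aug 1, 1858 (24 left).
+24 → Aug 25, 1858.

August 25, 1858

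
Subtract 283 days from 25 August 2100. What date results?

−25 → Jul 31, 2100 (end of Jul, 31 days; 258 left).
−31 → Jun 30, 2100 (end of Jun, 30 days; 227 left).
−30 → May 31, 2100 (end of May, 31 days; 197 left).
−31 → Apr 30, 2100 (end of Apr, 30 days; 166 left).
−30 → Mar 31, 2100 (end of Mar, 31 days; 136 left).
−31 → Feb 28, 2100 (end of Feb, 28 days; 105 left).
−28 → Jan 31, 2100 (end of Jan, 31 days; 77 left).
−31 → Dec 31, 2099 (end of Dec, 31 days; 46 left).
−31 → Nov 30, 2099 (end of Nov, 30 days; 15 left).
−15 → Nov 15, 2099.

November 15, 2099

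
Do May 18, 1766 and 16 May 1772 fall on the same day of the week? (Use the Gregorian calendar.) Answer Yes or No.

From May 18, 1766 to May 16, 1772 is 2190 days.
2190 mod 7 = 6, so they are different weekdays.
(May 18, 1766 is a Sunday; May 16, 1772 is a Saturday.)

No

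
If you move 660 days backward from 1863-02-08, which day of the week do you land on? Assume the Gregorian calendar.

First find the weekday of Feb 8, 1863. Doomsday rule: the anchor day for the 1800s is Friday. For year 63: 63÷12 = 5 r 3, and 3÷4 = 0, so 5+3+0 = 8.
Friday + 8 ≡ Saturday — that's 1863's doomsday.
In February the doomsday date is Feb 28 (1863 is not a leap year).
Feb 8 is 20 days before Feb 28; 20 mod 7 = 6, so Saturday − 6 = Sunday.
660 mod 7 = 2, so 660 days before a Sunday is Sunday − 2 = Friday.

Friday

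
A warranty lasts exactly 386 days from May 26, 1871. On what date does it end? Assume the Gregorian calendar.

June 15, 1872

May has 31 days: +6 → Jun 1, 1871 (380 left).
Jun has 30 days: +30 → Jul 1, 1871 (350 left).
Jul has 31 days: +31 → Aug 1, 1871 (319 left).
Aug has 31 days: +31 → Sep 1, 1871 (288 left).
Sep has 30 days: +30 → Oct 1, 1871 (258 left).
Oct has 31 days: +31 → Nov 1, 1871 (227 left).
Nov has 30 days: +30 → Dec 1, 1871 (197 left).
Dec has 31 days: +31 → Jan 1, 1872 (166 left).
Jan has 31 days: +31 → Feb 1, 1872 (135 left).
Feb has 29 days: +29 → Mar 1, 1872 (106 left).
Mar has 31 days: +31 → Apr 1, 1872 (75 left).
Apr has 30 days: +30 → May 1, 1872 (45 left).
May has 31 days: +31 → Jun 1, 1872 (14 left).
+14 → Jun 15, 1872.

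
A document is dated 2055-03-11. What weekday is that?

Thursday

Doomsday rule: the anchor day for the 2000s is Tuesday. For year 55: 55÷12 = 4 r 7, and 7÷4 = 1, so 4+7+1 = 12.
Tuesday + 12 ≡ Sunday — that's 2055's doomsday.
In March the doomsday date is Mar 14.
Mar 11 is 3 days before Mar 14; 3 mod 7 = 3, so Sunday − 3 = Thursday.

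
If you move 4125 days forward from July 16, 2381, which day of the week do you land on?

First find the weekday of Jul 16, 2381. Doomsday rule: the anchor day for the 2300s is Wednesday. For year 81: 81÷12 = 6 r 9, and 9÷4 = 2, so 6+9+2 = 17.
Wednesday + 17 ≡ Saturday — that's 2381's doomsday.
In July the doomsday date is Jul 11.
Jul 16 is 5 days after Jul 11; 5 mod 7 = 5, so Saturday + 5 = Thursday.
4125 mod 7 = 2, so 4125 days after a Thursday is Thursday + 2 = Saturday.

Saturday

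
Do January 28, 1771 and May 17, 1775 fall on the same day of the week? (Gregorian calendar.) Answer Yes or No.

From Jan 28, 1771 to May 17, 1775 is 1570 days.
1570 mod 7 = 2, so they are different weekdays.
(Jan 28, 1771 is a Monday; May 17, 1775 is a Wednesday.)

No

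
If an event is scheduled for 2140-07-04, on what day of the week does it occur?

Doomsday rule: the anchor day for the 2100s is Sunday. For year 40: 40÷12 = 3 r 4, and 4÷4 = 1, so 3+4+1 = 8.
Sunday + 8 ≡ Monday — that's 2140's doomsday.
In July the doomsday date is Jul 11.
Jul 4 is 7 days before Jul 11; 7 mod 7 = 0, so Monday − 0 = Monday.

Monday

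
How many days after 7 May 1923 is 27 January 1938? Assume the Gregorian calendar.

5379

May 7, 1923 → May 7, 1924: 366 days (Feb 29, 1924 is in that span).
May 7, 1924 → May 7, 1925: 365 days.
May 7, 1925 → May 7, 1926: 365 days.
May 7, 1926 → May 7, 1927: 365 days.
May 7, 1927 → May 7, 1928: 366 days (Feb 29, 1928 is in that span).
May 7, 1928 → May 7, 1929: 365 days.
May 7, 1929 → May 7, 1930: 365 days.
May 7, 1930 → May 7, 1931: 365 days.
May 7, 1931 → May 7, 1932: 366 days (Feb 29, 1932 is in that span).
May 7, 1932 → May 7, 1933: 365 days.
May 7, 1933 → May 7, 1934: 365 days.
May 7, 1934 → May 7, 1935: 365 days.
May 7, 1935 → May 7, 1936: 366 days (Feb 29, 1936 is in that span).
May 7, 1936 → May 7, 1937: 365 days.
May 7, 1937 → Jun 7, 1937: 31 days (May has 31).
Jun 7, 1937 → Jul 7, 1937: 30 days (June has 30).
Jul 7, 1937 → Aug 7, 1937: 31 days (July has 31).
Aug 7, 1937 → Sep 7, 1937: 31 days (August has 31).
Sep 7, 1937 → Oct 7, 1937: 30 days (September has 30).
Oct 7, 1937 → Nov 7, 1937: 31 days (October has 31).
Nov 7, 1937 → Dec 7, 1937: 30 days (November has 30).
Dec 7, 1937 → Jan 7, 1938: 31 days (December has 31).
Jan 7, 1938 → Jan 27, 1938: 20 days.
Total: 5379 days.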